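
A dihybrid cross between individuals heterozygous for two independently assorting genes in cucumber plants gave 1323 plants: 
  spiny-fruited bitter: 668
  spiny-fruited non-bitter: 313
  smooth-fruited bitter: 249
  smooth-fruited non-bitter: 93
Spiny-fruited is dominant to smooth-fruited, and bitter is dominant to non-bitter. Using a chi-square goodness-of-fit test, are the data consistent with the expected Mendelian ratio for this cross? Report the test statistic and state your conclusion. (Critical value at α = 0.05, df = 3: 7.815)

26.089; not consistent

A dihybrid F₂ with independent assortment and complete dominance at both loci gives a 9:3:3:1 phenotypic ratio.
Total ratio parts = 16. Expected numbers out of 1323:
  spiny-fruited bitter: 1323 × 9/16 = 744.1875
  spiny-fruited non-bitter: 1323 × 3/16 = 248.0625
  smooth-fruited bitter: 1323 × 3/16 = 248.0625
  smooth-fruited non-bitter: 1323 × 1/16 = 82.6875
χ² = Σ (O − E)² / E
  spiny-fruited bitter: (668 − 744.1875)² / 744.1875 = 7.7998
  spiny-fruited non-bitter: (313 − 248.0625)² / 248.0625 = 16.9993
  smooth-fruited bitter: (249 − 248.0625)² / 248.0625 = 0.0035
  smooth-fruited non-bitter: (93 − 82.6875)² / 82.6875 = 1.2861
χ² = 7.7998 + 16.9993 + 0.0035 + 1.2861 = 26.0887 ≈ 26.089
Degrees of freedom = 4 − 1 = 3; critical value at α = 0.05 is 7.815.
Since 26.089 > 7.815, we reject the null hypothesis — the data do not fit the 9:3:3:1 ratio.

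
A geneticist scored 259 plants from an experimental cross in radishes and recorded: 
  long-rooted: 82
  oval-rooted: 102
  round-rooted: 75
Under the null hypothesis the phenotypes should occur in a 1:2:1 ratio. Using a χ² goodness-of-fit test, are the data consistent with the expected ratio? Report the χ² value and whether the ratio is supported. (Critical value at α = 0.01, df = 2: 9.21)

Total ratio parts = 4. Expected numbers out of 259:
  long-rooted: 259 × 1/4 = 64.75
  oval-rooted: 259 × 2/4 = 129.5
  round-rooted: 259 × 1/4 = 64.75
χ² = Σ (O − E)² / E
  long-rooted: (82 − 64.75)² / 64.75 = 4.5956
  oval-rooted: (102 − 129.5)² / 129.5 = 5.8398
  round-rooted: (75 − 64.75)² / 64.75 = 1.6226
χ² = 4.5956 + 5.8398 + 1.6226 = 12.058
Degrees of freedom = 3 − 1 = 2; critical value at α = 0.01 is 9.21.
Since 12.058 > 9.21, we reject the null hypothesis — the data do not fit the 1:2:1 ratio.

12.058; not consistent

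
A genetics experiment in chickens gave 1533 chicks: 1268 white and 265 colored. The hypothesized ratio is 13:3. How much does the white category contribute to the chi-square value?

0.404

Total ratio parts = 16. Expected numbers out of 1533:
  white: 1533 × 13/16 = 1245.5625
  colored: 1533 × 3/16 = 287.4375
Contribution of white: (1268 − 1245.5625)² / 1245.5625 = 0.4042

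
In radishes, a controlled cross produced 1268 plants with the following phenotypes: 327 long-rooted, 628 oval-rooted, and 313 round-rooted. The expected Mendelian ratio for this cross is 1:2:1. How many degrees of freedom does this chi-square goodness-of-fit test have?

A goodness-of-fit test with 3 phenotype classes has df = 3 − 1 = 2.

2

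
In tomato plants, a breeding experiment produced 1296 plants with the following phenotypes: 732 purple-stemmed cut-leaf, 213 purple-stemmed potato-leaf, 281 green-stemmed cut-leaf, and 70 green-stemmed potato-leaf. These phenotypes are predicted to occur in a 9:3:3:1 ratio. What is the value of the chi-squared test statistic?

Total ratio parts = 16. Expected numbers out of 1296:
  purple-stemmed cut-leaf: 1296 × 9/16 = 729
  purple-stemmed potato-leaf: 1296 × 3/16 = 243
  green-stemmed cut-leaf: 1296 × 3/16 = 243
  green-stemmed potato-leaf: 1296 × 1/16 = 81
χ² = Σ (O − E)² / E
  purple-stemmed cut-leaf: (732 − 729)² / 729 = 0.0123
  purple-stemmed potato-leaf: (213 − 243)² / 243 = 3.7037
  green-stemmed cut-leaf: (281 − 243)² / 243 = 5.9424
  green-stemmed potato-leaf: (70 − 81)² / 81 = 1.4938
χ² = 0.0123 + 3.7037 + 5.9424 + 1.4938 = 11.1522 ≈ 11.152

11.152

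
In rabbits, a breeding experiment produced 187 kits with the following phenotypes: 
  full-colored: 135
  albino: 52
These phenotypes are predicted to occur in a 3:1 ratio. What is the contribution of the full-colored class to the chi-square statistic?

Expected counts for N = 187 under a 3:1 ratio (total parts = 4):
  full-colored: 187 × 3/4 = 140.25
  albino: 187 × 1/4 = 46.75
Contribution of full-colored: (135 − 140.25)² / 140.25 = 0.1965

0.197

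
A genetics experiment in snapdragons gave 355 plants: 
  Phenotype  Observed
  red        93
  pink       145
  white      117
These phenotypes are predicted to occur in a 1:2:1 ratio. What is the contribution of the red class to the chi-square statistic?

Expected counts for N = 355 under a 1:2:1 ratio (total parts = 4):
  red: 355 × 1/4 = 88.75
  pink: 355 × 2/4 = 177.5
  white: 355 × 1/4 = 88.75
Contribution of red: (93 − 88.75)² / 88.75 = 0.2035

0.204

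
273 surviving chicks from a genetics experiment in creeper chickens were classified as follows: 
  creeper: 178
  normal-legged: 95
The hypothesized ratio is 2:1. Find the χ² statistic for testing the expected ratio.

The 2:1 ratio has 3 parts, so with N = 273 the expected counts are:
  creeper: 273 × 2/3 = 182
  normal-legged: 273 × 1/3 = 91
χ² = Σ (O − E)² / E
  creeper: (178 − 182)² / 182 = 0.0879
  normal-legged: (95 − 91)² / 91 = 0.1758
χ² = 0.0879 + 0.1758 = 0.2637 ≈ 0.264

0.264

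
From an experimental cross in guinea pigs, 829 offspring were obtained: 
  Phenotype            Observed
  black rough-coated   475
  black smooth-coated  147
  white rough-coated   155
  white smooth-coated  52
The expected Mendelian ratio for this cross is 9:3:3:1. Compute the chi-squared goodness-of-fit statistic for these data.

0.622

The 9:3:3:1 ratio has 16 parts, so with N = 829 the expected counts are:
  black rough-coated: 829 × 9/16 = 466.3125
  black smooth-coated: 829 × 3/16 = 155.4375
  white rough-coated: 829 × 3/16 = 155.4375
  white smooth-coated: 829 × 1/16 = 51.8125
χ² = Σ (O − E)² / E
  black rough-coated: (475 − 466.3125)² / 466.3125 = 0.1618
  black smooth-coated: (147 − 155.4375)² / 155.4375 = 0.4580
  white rough-coated: (155 − 155.4375)² / 155.4375 = 0.0012
  white smooth-coated: (52 − 51.8125)² / 51.8125 = 0.0007
χ² = 0.1618 + 0.4580 + 0.0012 + 0.0007 = 0.6217 ≈ 0.622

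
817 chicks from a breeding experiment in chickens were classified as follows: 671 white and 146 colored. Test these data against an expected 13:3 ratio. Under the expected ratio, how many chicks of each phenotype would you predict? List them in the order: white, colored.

Expected counts for N = 817 under a 13:3 ratio (total parts = 16):
  white: 817 × 13/16 = 663.8125
  colored: 817 × 3/16 = 153.1875

663.8125, 153.1875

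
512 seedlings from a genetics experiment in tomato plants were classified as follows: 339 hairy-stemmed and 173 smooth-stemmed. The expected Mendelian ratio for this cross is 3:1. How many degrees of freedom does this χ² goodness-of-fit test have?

1

A goodness-of-fit test with 2 phenotype classes has df = 2 − 1 = 1.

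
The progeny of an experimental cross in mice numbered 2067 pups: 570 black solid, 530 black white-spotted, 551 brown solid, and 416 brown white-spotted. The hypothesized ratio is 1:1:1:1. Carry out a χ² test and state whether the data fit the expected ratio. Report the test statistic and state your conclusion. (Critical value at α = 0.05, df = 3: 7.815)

Under the 1:1:1:1 hypothesis (Σ ratio = 4, N = 2067):
  black solid: 2067 × 1/4 = 516.75
  black white-spotted: 2067 × 1/4 = 516.75
  brown solid: 2067 × 1/4 = 516.75
  brown white-spotted: 2067 × 1/4 = 516.75
χ² = Σ (O − E)² / E
  black solid: (570 − 516.75)² / 516.75 = 5.4873
  black white-spotted: (530 − 516.75)² / 516.75 = 0.3397
  brown solid: (551 − 516.75)² / 516.75 = 2.2701
  brown white-spotted: (416 − 516.75)² / 516.75 = 19.6431
χ² = 5.4873 + 0.3397 + 2.2701 + 19.6431 = 27.7402 ≈ 27.740
Degrees of freedom = 4 − 1 = 3; critical value at α = 0.05 is 7.815.
Since 27.740 > 7.815, we reject the null hypothesis — the data do not fit the 1:1:1:1 ratio.

27.740; not consistent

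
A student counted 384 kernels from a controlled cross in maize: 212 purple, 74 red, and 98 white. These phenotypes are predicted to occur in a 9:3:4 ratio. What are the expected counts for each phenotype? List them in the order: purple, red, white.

The 9:3:4 ratio has 16 parts, so with N = 384 the expected counts are:
  purple: 384 × 9/16 = 216
  red: 384 × 3/16 = 72
  white: 384 × 4/16 = 96

216, 72, 96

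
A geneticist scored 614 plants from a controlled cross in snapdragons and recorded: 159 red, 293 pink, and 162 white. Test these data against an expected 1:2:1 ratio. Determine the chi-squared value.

Under the 1:2:1 hypothesis (Σ ratio = 4, N = 614):
  red: 614 × 1/4 = 153.5
  pink: 614 × 2/4 = 307
  white: 614 × 1/4 = 153.5
χ² = Σ (O − E)² / E
  red: (159 − 153.5)² / 153.5 = 0.1971
  pink: (293 − 307)² / 307 = 0.6384
  white: (162 − 153.5)² / 153.5 = 0.4707
χ² = 0.1971 + 0.6384 + 0.4707 = 1.3062 ≈ 1.306

1.306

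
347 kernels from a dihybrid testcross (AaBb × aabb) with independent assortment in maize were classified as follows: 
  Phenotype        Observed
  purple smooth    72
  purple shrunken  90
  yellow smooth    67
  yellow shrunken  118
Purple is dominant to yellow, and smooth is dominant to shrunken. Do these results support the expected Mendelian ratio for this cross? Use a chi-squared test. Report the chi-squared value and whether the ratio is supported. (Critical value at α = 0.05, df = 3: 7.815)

A dihybrid testcross with independent assortment gives a 1:1:1:1 ratio.
Total ratio parts = 4. Expected numbers out of 347:
  purple smooth: 347 × 1/4 = 86.75
  purple shrunken: 347 × 1/4 = 86.75
  yellow smooth: 347 × 1/4 = 86.75
  yellow shrunken: 347 × 1/4 = 86.75
χ² = Σ (O − E)² / E
  purple smooth: (72 − 86.75)² / 86.75 = 2.5079
  purple shrunken: (90 − 86.75)² / 86.75 = 0.1218
  yellow smooth: (67 − 86.75)² / 86.75 = 4.4964
  yellow shrunken: (118 − 86.75)² / 86.75 = 11.2572
χ² = 2.5079 + 0.1218 + 4.4964 + 11.2572 = 18.3833 ≈ 18.383
Degrees of freedom = 4 − 1 = 3; critical value at α = 0.05 is 7.815.
Since 18.383 > 7.815, we reject the null hypothesis — the data do not fit the 1:1:1:1 ratio.

18.383; not consistent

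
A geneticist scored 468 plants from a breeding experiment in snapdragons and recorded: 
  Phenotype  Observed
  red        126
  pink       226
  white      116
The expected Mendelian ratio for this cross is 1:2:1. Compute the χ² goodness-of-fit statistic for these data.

Expected counts for N = 468 under a 1:2:1 ratio (total parts = 4):
  red: 468 × 1/4 = 117
  pink: 468 × 2/4 = 234
  white: 468 × 1/4 = 117
χ² = Σ (O − E)² / E
  red: (126 − 117)² / 117 = 0.6923
  pink: (226 − 234)² / 234 = 0.2735
  white: (116 − 117)² / 117 = 0.0085
χ² = 0.6923 + 0.2735 + 0.0085 = 0.9743 ≈ 0.974

0.974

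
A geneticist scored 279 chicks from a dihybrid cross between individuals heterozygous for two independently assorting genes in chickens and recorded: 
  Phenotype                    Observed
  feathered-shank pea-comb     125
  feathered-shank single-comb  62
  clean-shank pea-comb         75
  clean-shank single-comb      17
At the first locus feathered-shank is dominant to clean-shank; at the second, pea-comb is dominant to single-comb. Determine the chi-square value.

A dihybrid F₂ with independent assortment and complete dominance at both loci gives a 9:3:3:1 phenotypic ratio.
The 9:3:3:1 ratio has 16 parts, so with N = 279 the expected counts are:
  feathered-shank pea-comb: 279 × 9/16 = 156.9375
  feathered-shank single-comb: 279 × 3/16 = 52.3125
  clean-shank pea-comb: 279 × 3/16 = 52.3125
  clean-shank single-comb: 279 × 1/16 = 17.4375
χ² = Σ (O − E)² / E
  feathered-shank pea-comb: (125 − 156.9375)² / 156.9375 = 6.4994
  feathered-shank single-comb: (62 − 52.3125)² / 52.3125 = 1.7940
  clean-shank pea-comb: (75 − 52.3125)² / 52.3125 = 9.8394
  clean-shank single-comb: (17 − 17.4375)² / 17.4375 = 0.0110
χ² = 6.4994 + 1.7940 + 9.8394 + 0.0110 = 18.1438 ≈ 18.144

18.144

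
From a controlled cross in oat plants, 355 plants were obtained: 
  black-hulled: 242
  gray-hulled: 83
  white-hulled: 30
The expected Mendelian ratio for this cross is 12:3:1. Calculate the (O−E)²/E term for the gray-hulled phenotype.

Under the 12:3:1 hypothesis (Σ ratio = 16, N = 355):
  black-hulled: 355 × 12/16 = 266.25
  gray-hulled: 355 × 3/16 = 66.5625
  white-hulled: 355 × 1/16 = 22.1875
Contribution of gray-hulled: (83 − 66.5625)² / 66.5625 = 4.0592

4.059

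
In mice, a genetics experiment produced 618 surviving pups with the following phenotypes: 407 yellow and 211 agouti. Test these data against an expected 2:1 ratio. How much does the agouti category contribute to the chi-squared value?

The 2:1 ratio has 3 parts, so with N = 618 the expected counts are:
  yellow: 618 × 2/3 = 412
  agouti: 618 × 1/3 = 206
Contribution of agouti: (211 − 206)² / 206 = 0.1214

0.121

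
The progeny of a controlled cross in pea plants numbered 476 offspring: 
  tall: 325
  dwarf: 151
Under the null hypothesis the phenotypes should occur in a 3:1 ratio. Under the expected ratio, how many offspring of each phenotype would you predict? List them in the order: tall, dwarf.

Total ratio parts = 4. Expected numbers out of 476:
  tall: 476 × 3/4 = 357
  dwarf: 476 × 1/4 = 119

357, 119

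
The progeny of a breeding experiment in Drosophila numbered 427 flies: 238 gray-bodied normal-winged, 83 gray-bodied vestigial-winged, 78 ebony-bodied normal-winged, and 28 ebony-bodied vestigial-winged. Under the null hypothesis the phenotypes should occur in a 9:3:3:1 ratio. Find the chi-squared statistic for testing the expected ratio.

Total ratio parts = 16. Expected numbers out of 427:
  gray-bodied normal-winged: 427 × 9/16 = 240.1875
  gray-bodied vestigial-winged: 427 × 3/16 = 80.0625
  ebony-bodied normal-winged: 427 × 3/16 = 80.0625
  ebony-bodied vestigial-winged: 427 × 1/16 = 26.6875
χ² = Σ (O − E)² / E
  gray-bodied normal-winged: (238 − 240.1875)² / 240.1875 = 0.0199
  gray-bodied vestigial-winged: (83 − 80.0625)² / 80.0625 = 0.1078
  ebony-bodied normal-winged: (78 − 80.0625)² / 80.0625 = 0.0531
  ebony-bodied vestigial-winged: (28 − 26.6875)² / 26.6875 = 0.0645
χ² = 0.0199 + 0.1078 + 0.0531 + 0.0645 = 0.2453 ≈ 0.245

0.245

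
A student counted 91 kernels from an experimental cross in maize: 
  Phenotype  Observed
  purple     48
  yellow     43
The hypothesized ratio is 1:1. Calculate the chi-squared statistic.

0.275

Under the 1:1 hypothesis (Σ ratio = 2, N = 91):
  purple: 91 × 1/2 = 45.5
  yellow: 91 × 1/2 = 45.5
χ² = Σ (O − E)² / E
  purple: (48 − 45.5)² / 45.5 = 0.1374
  yellow: (43 − 45.5)² / 45.5 = 0.1374
χ² = 0.1374 + 0.1374 = 0.2748 ≈ 0.275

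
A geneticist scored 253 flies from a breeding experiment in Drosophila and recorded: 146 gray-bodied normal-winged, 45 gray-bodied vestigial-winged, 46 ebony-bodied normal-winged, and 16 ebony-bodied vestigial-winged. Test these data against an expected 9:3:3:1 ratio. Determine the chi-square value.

Expected counts for N = 253 under a 9:3:3:1 ratio (total parts = 16):
  gray-bodied normal-winged: 253 × 9/16 = 142.3125
  gray-bodied vestigial-winged: 253 × 3/16 = 47.4375
  ebony-bodied normal-winged: 253 × 3/16 = 47.4375
  ebony-bodied vestigial-winged: 253 × 1/16 = 15.8125
χ² = Σ (O − E)² / E
  gray-bodied normal-winged: (146 − 142.3125)² / 142.3125 = 0.0955
  gray-bodied vestigial-winged: (45 − 47.4375)² / 47.4375 = 0.1252
  ebony-bodied normal-winged: (46 − 47.4375)² / 47.4375 = 0.0436
  ebony-bodied vestigial-winged: (16 − 15.8125)² / 15.8125 = 0.0022
χ² = 0.0955 + 0.1252 + 0.0436 + 0.0022 = 0.2665 ≈ 0.267

0.267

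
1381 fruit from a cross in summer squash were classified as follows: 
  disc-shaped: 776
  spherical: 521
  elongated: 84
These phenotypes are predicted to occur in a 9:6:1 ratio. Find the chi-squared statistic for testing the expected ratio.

0.082

The 9:6:1 ratio has 16 parts, so with N = 1381 the expected counts are:
  disc-shaped: 1381 × 9/16 = 776.8125
  spherical: 1381 × 6/16 = 517.875
  elongated: 1381 × 1/16 = 86.3125
χ² = Σ (O − E)² / E
  disc-shaped: (776 − 776.8125)² / 776.8125 = 0.0008
  spherical: (521 − 517.875)² / 517.875 = 0.0189
  elongated: (84 − 86.3125)² / 86.3125 = 0.0620
χ² = 0.0008 + 0.0189 + 0.0620 = 0.0817 ≈ 0.082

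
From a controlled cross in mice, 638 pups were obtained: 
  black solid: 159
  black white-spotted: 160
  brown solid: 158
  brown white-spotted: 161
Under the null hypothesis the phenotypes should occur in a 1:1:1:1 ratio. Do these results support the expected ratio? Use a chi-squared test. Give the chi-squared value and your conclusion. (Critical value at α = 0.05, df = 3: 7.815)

0.031; consistent

Expected counts for N = 638 under a 1:1:1:1 ratio (total parts = 4):
  black solid: 638 × 1/4 = 159.5
  black white-spotted: 638 × 1/4 = 159.5
  brown solid: 638 × 1/4 = 159.5
  brown white-spotted: 638 × 1/4 = 159.5
χ² = Σ (O − E)² / E
  black solid: (159 − 159.5)² / 159.5 = 0.0016
  black white-spotted: (160 − 159.5)² / 159.5 = 0.0016
  brown solid: (158 − 159.5)² / 159.5 = 0.0141
  brown white-spotted: (161 − 159.5)² / 159.5 = 0.0141
χ² = 0.0016 + 0.0016 + 0.0141 + 0.0141 = 0.0314 ≈ 0.031
Degrees of freedom = 4 − 1 = 3; critical value at α = 0.05 is 7.815.
Since 0.031 < 7.815, we fail to reject the null hypothesis — the data are consistent with the 1:1:1:1 ratio.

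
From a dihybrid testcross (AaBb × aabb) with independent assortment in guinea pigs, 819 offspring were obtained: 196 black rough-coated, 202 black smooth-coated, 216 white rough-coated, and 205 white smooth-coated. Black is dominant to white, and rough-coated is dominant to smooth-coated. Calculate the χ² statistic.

1.029

A dihybrid testcross with independent assortment gives a 1:1:1:1 ratio.
Under the 1:1:1:1 hypothesis (Σ ratio = 4, N = 819):
  black rough-coated: 819 × 1/4 = 204.75
  black smooth-coated: 819 × 1/4 = 204.75
  white rough-coated: 819 × 1/4 = 204.75
  white smooth-coated: 819 × 1/4 = 204.75
χ² = Σ (O − E)² / E
  black rough-coated: (196 − 204.75)² / 204.75 = 0.3739
  black smooth-coated: (202 − 204.75)² / 204.75 = 0.0369
  white rough-coated: (216 − 204.75)² / 204.75 = 0.6181
  white smooth-coated: (205 − 204.75)² / 204.75 = 0.0003
χ² = 0.3739 + 0.0369 + 0.6181 + 0.0003 = 1.0292 ≈ 1.029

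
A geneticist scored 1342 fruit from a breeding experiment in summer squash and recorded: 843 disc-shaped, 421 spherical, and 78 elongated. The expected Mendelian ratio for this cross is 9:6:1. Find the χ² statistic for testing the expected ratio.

The 9:6:1 ratio has 16 parts, so with N = 1342 the expected counts are:
  disc-shaped: 1342 × 9/16 = 754.875
  spherical: 1342 × 6/16 = 503.25
  elongated: 1342 × 1/16 = 83.875
χ² = Σ (O − E)² / E
  disc-shaped: (843 − 754.875)² / 754.875 = 10.2878
  spherical: (421 − 503.25)² / 503.25 = 13.4427
  elongated: (78 − 83.875)² / 83.875 = 0.4115
χ² = 10.2878 + 13.4427 + 0.4115 = 24.142

24.142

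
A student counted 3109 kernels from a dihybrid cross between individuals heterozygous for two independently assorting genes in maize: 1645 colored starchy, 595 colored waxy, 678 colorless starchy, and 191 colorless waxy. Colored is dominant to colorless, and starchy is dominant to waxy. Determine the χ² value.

A dihybrid F₂ with independent assortment and complete dominance at both loci gives a 9:3:3:1 phenotypic ratio.
Under the 9:3:3:1 hypothesis (Σ ratio = 16, N = 3109):
  colored starchy: 3109 × 9/16 = 1748.8125
  colored waxy: 3109 × 3/16 = 582.9375
  colorless starchy: 3109 × 3/16 = 582.9375
  colorless waxy: 3109 × 1/16 = 194.3125
χ² = Σ (O − E)² / E
  colored starchy: (1645 − 1748.8125)² / 1748.8125 = 6.1625
  colored waxy: (595 − 582.9375)² / 582.9375 = 0.2496
  colorless starchy: (678 − 582.9375)² / 582.9375 = 15.5023
  colorless waxy: (191 − 194.3125)² / 194.3125 = 0.0565
χ² = 6.1625 + 0.2496 + 15.5023 + 0.0565 = 21.9709 ≈ 21.971

21.971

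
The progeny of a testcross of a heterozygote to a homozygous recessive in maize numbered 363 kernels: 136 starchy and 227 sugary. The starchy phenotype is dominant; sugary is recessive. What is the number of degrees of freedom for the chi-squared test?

1

A testcross of a heterozygote (Aa × aa) gives a 1:1 phenotypic ratio.
A goodness-of-fit test with 2 phenotype classes has df = 2 − 1 = 1.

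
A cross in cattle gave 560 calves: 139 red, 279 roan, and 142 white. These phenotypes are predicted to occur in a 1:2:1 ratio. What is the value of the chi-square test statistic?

0.039

Total ratio parts = 4. Expected numbers out of 560:
  red: 560 × 1/4 = 140
  roan: 560 × 2/4 = 280
  white: 560 × 1/4 = 140
χ² = Σ (O − E)² / E
  red: (139 − 140)² / 140 = 0.0071
  roan: (279 − 280)² / 280 = 0.0036
  white: (142 − 140)² / 140 = 0.0286
χ² = 0.0071 + 0.0036 + 0.0286 = 0.0393 ≈ 0.039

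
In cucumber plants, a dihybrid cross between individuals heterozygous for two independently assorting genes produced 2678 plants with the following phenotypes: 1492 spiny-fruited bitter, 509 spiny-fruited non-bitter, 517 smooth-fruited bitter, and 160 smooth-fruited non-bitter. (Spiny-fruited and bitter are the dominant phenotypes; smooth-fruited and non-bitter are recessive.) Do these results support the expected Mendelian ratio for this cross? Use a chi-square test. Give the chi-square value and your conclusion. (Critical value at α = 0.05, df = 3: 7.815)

0.997; consistent

A dihybrid F₂ with independent assortment and complete dominance at both loci gives a 9:3:3:1 phenotypic ratio.
The 9:3:3:1 ratio has 16 parts, so with N = 2678 the expected counts are:
  spiny-fruited bitter: 2678 × 9/16 = 1506.375
  spiny-fruited non-bitter: 2678 × 3/16 = 502.125
  smooth-fruited bitter: 2678 × 3/16 = 502.125
  smooth-fruited non-bitter: 2678 × 1/16 = 167.375
χ² = Σ (O − E)² / E
  spiny-fruited bitter: (1492 − 1506.375)² / 1506.375 = 0.1372
  spiny-fruited non-bitter: (509 − 502.125)² / 502.125 = 0.0941
  smooth-fruited bitter: (517 − 502.125)² / 502.125 = 0.4407
  smooth-fruited non-bitter: (160 − 167.375)² / 167.375 = 0.3250
χ² = 0.1372 + 0.0941 + 0.4407 + 0.3250 = 0.997
Degrees of freedom = 4 − 1 = 3; critical value at α = 0.05 is 7.815.
Since 0.997 < 7.815, we fail to reject the null hypothesis — the data are consistent with the 9:3:3:1 ratio.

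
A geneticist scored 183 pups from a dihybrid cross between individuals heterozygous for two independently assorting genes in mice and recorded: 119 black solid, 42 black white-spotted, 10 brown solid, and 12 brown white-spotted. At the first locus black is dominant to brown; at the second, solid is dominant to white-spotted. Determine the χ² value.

A dihybrid F₂ with independent assortment and complete dominance at both loci gives a 9:3:3:1 phenotypic ratio.
Under the 9:3:3:1 hypothesis (Σ ratio = 16, N = 183):
  black solid: 183 × 9/16 = 102.9375
  black white-spotted: 183 × 3/16 = 34.3125
  brown solid: 183 × 3/16 = 34.3125
  brown white-spotted: 183 × 1/16 = 11.4375
χ² = Σ (O − E)² / E
  black solid: (119 − 102.9375)² / 102.9375 = 2.5064
  black white-spotted: (42 − 34.3125)² / 34.3125 = 1.7223
  brown solid: (10 − 34.3125)² / 34.3125 = 17.2269
  brown white-spotted: (12 − 11.4375)² / 11.4375 = 0.0277
χ² = 2.5064 + 1.7223 + 17.2269 + 0.0277 = 21.4833 ≈ 21.483

21.483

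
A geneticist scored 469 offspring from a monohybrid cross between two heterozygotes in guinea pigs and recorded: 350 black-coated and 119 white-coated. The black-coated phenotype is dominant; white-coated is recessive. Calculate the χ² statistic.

0.035

For a monohybrid cross between heterozygotes with complete dominance, the expected phenotypic ratio is 3:1.
The 3:1 ratio has 4 parts, so with N = 469 the expected counts are:
  black-coated: 469 × 3/4 = 351.75
  white-coated: 469 × 1/4 = 117.25
χ² = Σ (O − E)² / E
  black-coated: (350 − 351.75)² / 351.75 = 0.0087
  white-coated: (119 − 117.25)² / 117.25 = 0.0261
χ² = 0.0087 + 0.0261 = 0.0348 ≈ 0.035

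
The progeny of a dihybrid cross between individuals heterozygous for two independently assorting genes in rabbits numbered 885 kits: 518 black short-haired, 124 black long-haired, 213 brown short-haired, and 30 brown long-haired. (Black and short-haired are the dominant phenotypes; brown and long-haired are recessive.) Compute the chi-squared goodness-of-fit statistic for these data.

A dihybrid F₂ with independent assortment and complete dominance at both loci gives a 9:3:3:1 phenotypic ratio.
Under the 9:3:3:1 hypothesis (Σ ratio = 16, N = 885):
  black short-haired: 885 × 9/16 = 497.8125
  black long-haired: 885 × 3/16 = 165.9375
  brown short-haired: 885 × 3/16 = 165.9375
  brown long-haired: 885 × 1/16 = 55.3125
χ² = Σ (O − E)² / E
  black short-haired: (518 − 497.8125)² / 497.8125 = 0.8187
  black long-haired: (124 − 165.9375)² / 165.9375 = 10.5989
  brown short-haired: (213 − 165.9375)² / 165.9375 = 13.3477
  brown long-haired: (30 − 55.3125)² / 55.3125 = 11.5837
χ² = 0.8187 + 10.5989 + 13.3477 + 11.5837 = 36.349

36.349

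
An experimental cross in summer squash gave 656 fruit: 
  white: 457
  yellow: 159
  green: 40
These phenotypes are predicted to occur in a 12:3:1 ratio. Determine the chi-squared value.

13.051

Expected counts for N = 656 under a 12:3:1 ratio (total parts = 16):
  white: 656 × 12/16 = 492
  yellow: 656 × 3/16 = 123
  green: 656 × 1/16 = 41
χ² = Σ (O − E)² / E
  white: (457 − 492)² / 492 = 2.4898
  yellow: (159 − 123)² / 123 = 10.5366
  green: (40 − 41)² / 41 = 0.0244
χ² = 2.4898 + 10.5366 + 0.0244 = 13.0508 ≈ 13.051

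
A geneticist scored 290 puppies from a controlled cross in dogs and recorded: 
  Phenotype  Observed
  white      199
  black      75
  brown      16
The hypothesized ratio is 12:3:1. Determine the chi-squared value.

9.646

The 12:3:1 ratio has 16 parts, so with N = 290 the expected counts are:
  white: 290 × 12/16 = 217.5
  black: 290 × 3/16 = 54.375
  brown: 290 × 1/16 = 18.125
χ² = Σ (O − E)² / E
  white: (199 − 217.5)² / 217.5 = 1.5736
  black: (75 − 54.375)² / 54.375 = 7.8233
  brown: (16 − 18.125)² / 18.125 = 0.2491
χ² = 1.5736 + 7.8233 + 0.2491 = 9.646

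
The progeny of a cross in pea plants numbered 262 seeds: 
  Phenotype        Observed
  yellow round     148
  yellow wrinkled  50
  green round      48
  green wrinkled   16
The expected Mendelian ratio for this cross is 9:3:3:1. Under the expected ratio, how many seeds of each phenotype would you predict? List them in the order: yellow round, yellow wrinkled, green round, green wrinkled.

The 9:3:3:1 ratio has 16 parts, so with N = 262 the expected counts are:
  yellow round: 262 × 9/16 = 147.375
  yellow wrinkled: 262 × 3/16 = 49.125
  green round: 262 × 3/16 = 49.125
  green wrinkled: 262 × 1/16 = 16.375

147.375, 49.125, 49.125, 16.375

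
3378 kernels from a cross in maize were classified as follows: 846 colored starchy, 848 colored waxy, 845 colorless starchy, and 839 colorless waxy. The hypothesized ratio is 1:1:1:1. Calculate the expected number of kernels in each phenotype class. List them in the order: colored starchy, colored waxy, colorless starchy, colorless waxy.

Total ratio parts = 4. Expected numbers out of 3378:
  colored starchy: 3378 × 1/4 = 844.5
  colored waxy: 3378 × 1/4 = 844.5
  colorless starchy: 3378 × 1/4 = 844.5
  colorless waxy: 3378 × 1/4 = 844.5

844.5, 844.5, 844.5, 844.5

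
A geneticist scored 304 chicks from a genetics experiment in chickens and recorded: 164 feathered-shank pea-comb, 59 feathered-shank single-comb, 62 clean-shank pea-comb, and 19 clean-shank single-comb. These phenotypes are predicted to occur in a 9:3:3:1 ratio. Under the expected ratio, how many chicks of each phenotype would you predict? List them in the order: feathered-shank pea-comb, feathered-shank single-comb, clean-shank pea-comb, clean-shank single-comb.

171, 57, 57, 19

Expected counts for N = 304 under a 9:3:3:1 ratio (total parts = 16):
  feathered-shank pea-comb: 304 × 9/16 = 171
  feathered-shank single-comb: 304 × 3/16 = 57
  clean-shank pea-comb: 304 × 3/16 = 57
  clean-shank single-comb: 304 × 1/16 = 19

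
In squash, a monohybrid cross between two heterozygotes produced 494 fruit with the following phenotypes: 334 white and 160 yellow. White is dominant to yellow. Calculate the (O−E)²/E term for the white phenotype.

For a monohybrid cross between heterozygotes with complete dominance, the expected phenotypic ratio is 3:1.
Total ratio parts = 4. Expected numbers out of 494:
  white: 494 × 3/4 = 370.5
  yellow: 494 × 1/4 = 123.5
Contribution of white: (334 − 370.5)² / 370.5 = 3.5958

3.596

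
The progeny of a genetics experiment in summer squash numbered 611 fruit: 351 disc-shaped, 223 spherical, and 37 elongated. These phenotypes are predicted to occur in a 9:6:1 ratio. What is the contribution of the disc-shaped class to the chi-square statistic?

Under the 9:6:1 hypothesis (Σ ratio = 16, N = 611):
  disc-shaped: 611 × 9/16 = 343.6875
  spherical: 611 × 6/16 = 229.125
  elongated: 611 × 1/16 = 38.1875
Contribution of disc-shaped: (351 − 343.6875)² / 343.6875 = 0.1556

0.156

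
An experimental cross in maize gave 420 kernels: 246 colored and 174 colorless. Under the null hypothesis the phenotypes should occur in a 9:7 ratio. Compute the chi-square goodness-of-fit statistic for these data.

0.920

Expected counts for N = 420 under a 9:7 ratio (total parts = 16):
  colored: 420 × 9/16 = 236.25
  colorless: 420 × 7/16 = 183.75
χ² = Σ (O − E)² / E
  colored: (246 − 236.25)² / 236.25 = 0.4024
  colorless: (174 − 183.75)² / 183.75 = 0.5173
χ² = 0.4024 + 0.5173 = 0.9197 ≈ 0.920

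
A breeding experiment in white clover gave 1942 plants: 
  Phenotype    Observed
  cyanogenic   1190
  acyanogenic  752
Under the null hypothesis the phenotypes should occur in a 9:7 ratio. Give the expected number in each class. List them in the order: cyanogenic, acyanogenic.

Under the 9:7 hypothesis (Σ ratio = 16, N = 1942):
  cyanogenic: 1942 × 9/16 = 1092.375
  acyanogenic: 1942 × 7/16 = 849.625

1092.375, 849.625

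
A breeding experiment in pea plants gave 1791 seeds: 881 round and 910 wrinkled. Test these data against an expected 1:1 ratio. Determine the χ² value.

0.470

Under the 1:1 hypothesis (Σ ratio = 2, N = 1791):
  round: 1791 × 1/2 = 895.5
  wrinkled: 1791 × 1/2 = 895.5
χ² = Σ (O − E)² / E
  round: (881 − 895.5)² / 895.5 = 0.2348
  wrinkled: (910 − 895.5)² / 895.5 = 0.2348
χ² = 0.2348 + 0.2348 = 0.4696 ≈ 0.470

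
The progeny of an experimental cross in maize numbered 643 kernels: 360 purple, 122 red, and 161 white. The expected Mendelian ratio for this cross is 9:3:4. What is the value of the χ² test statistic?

0.025

Under the 9:3:4 hypothesis (Σ ratio = 16, N = 643):
  purple: 643 × 9/16 = 361.6875
  red: 643 × 3/16 = 120.5625
  white: 643 × 4/16 = 160.75
χ² = Σ (O − E)² / E
  purple: (360 − 361.6875)² / 361.6875 = 0.0079
  red: (122 − 120.5625)² / 120.5625 = 0.0171
  white: (161 − 160.75)² / 160.75 = 0.0004
χ² = 0.0079 + 0.0171 + 0.0004 = 0.0254 ≈ 0.025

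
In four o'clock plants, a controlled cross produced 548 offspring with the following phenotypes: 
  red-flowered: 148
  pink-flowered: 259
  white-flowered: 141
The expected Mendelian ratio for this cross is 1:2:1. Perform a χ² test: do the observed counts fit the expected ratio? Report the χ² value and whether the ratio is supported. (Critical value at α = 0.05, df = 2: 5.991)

The 1:2:1 ratio has 4 parts, so with N = 548 the expected counts are:
  red-flowered: 548 × 1/4 = 137
  pink-flowered: 548 × 2/4 = 274
  white-flowered: 548 × 1/4 = 137
χ² = Σ (O − E)² / E
  red-flowered: (148 − 137)² / 137 = 0.8832
  pink-flowered: (259 − 274)² / 274 = 0.8212
  white-flowered: (141 − 137)² / 137 = 0.1168
χ² = 0.8832 + 0.8212 + 0.1168 = 1.8212 ≈ 1.821
Degrees of freedom = 3 − 1 = 2; critical value at α = 0.05 is 5.991.
Since 1.821 < 5.991, we fail to reject the null hypothesis — the data are consistent with the 1:2:1 ratio.

1.821; consistent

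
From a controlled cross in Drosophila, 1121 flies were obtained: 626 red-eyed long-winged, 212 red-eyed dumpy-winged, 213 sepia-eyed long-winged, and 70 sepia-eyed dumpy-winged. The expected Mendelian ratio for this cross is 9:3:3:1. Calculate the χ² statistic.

0.086

Total ratio parts = 16. Expected numbers out of 1121:
  red-eyed long-winged: 1121 × 9/16 = 630.5625
  red-eyed dumpy-winged: 1121 × 3/16 = 210.1875
  sepia-eyed long-winged: 1121 × 3/16 = 210.1875
  sepia-eyed dumpy-winged: 1121 × 1/16 = 70.0625
χ² = Σ (O − E)² / E
  red-eyed long-winged: (626 − 630.5625)² / 630.5625 = 0.0330
  red-eyed dumpy-winged: (212 − 210.1875)² / 210.1875 = 0.0156
  sepia-eyed long-winged: (213 − 210.1875)² / 210.1875 = 0.0376
  sepia-eyed dumpy-winged: (70 − 70.0625)² / 70.0625 = 0.0001
χ² = 0.0330 + 0.0156 + 0.0376 + 0.0001 = 0.0863 ≈ 0.086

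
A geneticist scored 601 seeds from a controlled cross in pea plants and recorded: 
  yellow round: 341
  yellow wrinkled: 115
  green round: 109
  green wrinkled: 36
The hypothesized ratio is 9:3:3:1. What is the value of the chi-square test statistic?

Expected counts for N = 601 under a 9:3:3:1 ratio (total parts = 16):
  yellow round: 601 × 9/16 = 338.0625
  yellow wrinkled: 601 × 3/16 = 112.6875
  green round: 601 × 3/16 = 112.6875
  green wrinkled: 601 × 1/16 = 37.5625
χ² = Σ (O − E)² / E
  yellow round: (341 − 338.0625)² / 338.0625 = 0.0255
  yellow wrinkled: (115 − 112.6875)² / 112.6875 = 0.0475
  green round: (109 − 112.6875)² / 112.6875 = 0.1207
  green wrinkled: (36 − 37.5625)² / 37.5625 = 0.0650
χ² = 0.0255 + 0.0475 + 0.1207 + 0.0650 = 0.2587 ≈ 0.259

0.259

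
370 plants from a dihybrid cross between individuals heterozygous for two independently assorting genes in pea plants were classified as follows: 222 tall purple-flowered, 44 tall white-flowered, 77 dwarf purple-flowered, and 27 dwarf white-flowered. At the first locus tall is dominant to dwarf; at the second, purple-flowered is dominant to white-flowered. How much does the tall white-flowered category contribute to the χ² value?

9.281

A dihybrid F₂ with independent assortment and complete dominance at both loci gives a 9:3:3:1 phenotypic ratio.
The 9:3:3:1 ratio has 16 parts, so with N = 370 the expected counts are:
  tall purple-flowered: 370 × 9/16 = 208.125
  tall white-flowered: 370 × 3/16 = 69.375
  dwarf purple-flowered: 370 × 3/16 = 69.375
  dwarf white-flowered: 370 × 1/16 = 23.125
Contribution of tall white-flowered: (44 − 69.375)² / 69.375 = 9.2813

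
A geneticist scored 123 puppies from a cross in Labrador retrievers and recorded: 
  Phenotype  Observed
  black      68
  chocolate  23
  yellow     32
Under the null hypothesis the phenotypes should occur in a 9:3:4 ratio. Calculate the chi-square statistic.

0.071

Expected counts for N = 123 under a 9:3:4 ratio (total parts = 16):
  black: 123 × 9/16 = 69.1875
  chocolate: 123 × 3/16 = 23.0625
  yellow: 123 × 4/16 = 30.75
χ² = Σ (O − E)² / E
  black: (68 − 69.1875)² / 69.1875 = 0.0204
  chocolate: (23 − 23.0625)² / 23.0625 = 0.0002
  yellow: (32 − 30.75)² / 30.75 = 0.0508
χ² = 0.0204 + 0.0002 + 0.0508 = 0.0714 ≈ 0.071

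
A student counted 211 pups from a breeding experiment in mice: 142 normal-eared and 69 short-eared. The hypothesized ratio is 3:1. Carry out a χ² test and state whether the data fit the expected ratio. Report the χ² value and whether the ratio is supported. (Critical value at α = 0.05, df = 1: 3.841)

Total ratio parts = 4. Expected numbers out of 211:
  normal-eared: 211 × 3/4 = 158.25
  short-eared: 211 × 1/4 = 52.75
χ² = Σ (O − E)² / E
  normal-eared: (142 − 158.25)² / 158.25 = 1.6686
  short-eared: (69 − 52.75)² / 52.75 = 5.0059
χ² = 1.6686 + 5.0059 = 6.6745 ≈ 6.675
Degrees of freedom = 2 − 1 = 1; critical value at α = 0.05 is 3.841.
Since 6.675 > 3.841, we reject the null hypothesis — the data do not fit the 3:1 ratio.

6.675; not consistent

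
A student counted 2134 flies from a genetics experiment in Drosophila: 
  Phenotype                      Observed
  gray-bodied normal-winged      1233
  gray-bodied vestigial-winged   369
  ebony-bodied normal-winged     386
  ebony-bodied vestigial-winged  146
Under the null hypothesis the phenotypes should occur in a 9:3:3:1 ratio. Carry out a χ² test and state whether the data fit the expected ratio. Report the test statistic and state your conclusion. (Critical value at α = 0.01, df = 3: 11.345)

5.002; consistent

Under the 9:3:3:1 hypothesis (Σ ratio = 16, N = 2134):
  gray-bodied normal-winged: 2134 × 9/16 = 1200.375
  gray-bodied vestigial-winged: 2134 × 3/16 = 400.125
  ebony-bodied normal-winged: 2134 × 3/16 = 400.125
  ebony-bodied vestigial-winged: 2134 × 1/16 = 133.375
χ² = Σ (O − E)² / E
  gray-bodied normal-winged: (1233 − 1200.375)² / 1200.375 = 0.8867
  gray-bodied vestigial-winged: (369 − 400.125)² / 400.125 = 2.4212
  ebony-bodied normal-winged: (386 − 400.125)² / 400.125 = 0.4986
  ebony-bodied vestigial-winged: (146 − 133.375)² / 133.375 = 1.1951
χ² = 0.8867 + 2.4212 + 0.4986 + 1.1951 = 5.0016 ≈ 5.002
Degrees of freedom = 4 − 1 = 3; critical value at α = 0.01 is 11.345.
Since 5.002 < 11.345, we fail to reject the null hypothesis — the data are consistent with the 9:3:3:1 ratio.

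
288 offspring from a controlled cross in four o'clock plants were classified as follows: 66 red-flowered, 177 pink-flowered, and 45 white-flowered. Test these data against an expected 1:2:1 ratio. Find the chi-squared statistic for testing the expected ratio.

18.188

Total ratio parts = 4. Expected numbers out of 288:
  red-flowered: 288 × 1/4 = 72
  pink-flowered: 288 × 2/4 = 144
  white-flowered: 288 × 1/4 = 72
χ² = Σ (O − E)² / E
  red-flowered: (66 − 72)² / 72 = 0.5000
  pink-flowered: (177 − 144)² / 144 = 7.5625
  white-flowered: (45 − 72)² / 72 = 10.1250
χ² = 0.5000 + 7.5625 + 10.1250 = 18.1875 ≈ 18.188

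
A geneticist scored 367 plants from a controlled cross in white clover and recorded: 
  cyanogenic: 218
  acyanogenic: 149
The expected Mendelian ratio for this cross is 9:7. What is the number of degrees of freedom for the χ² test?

1

A goodness-of-fit test with 2 phenotype classes has df = 2 − 1 = 1.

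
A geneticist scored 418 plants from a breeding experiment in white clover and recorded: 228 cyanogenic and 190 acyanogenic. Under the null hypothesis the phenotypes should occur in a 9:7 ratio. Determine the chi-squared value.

Expected counts for N = 418 under a 9:7 ratio (total parts = 16):
  cyanogenic: 418 × 9/16 = 235.125
  acyanogenic: 418 × 7/16 = 182.875
χ² = Σ (O − E)² / E
  cyanogenic: (228 − 235.125)² / 235.125 = 0.2159
  acyanogenic: (190 − 182.875)² / 182.875 = 0.2776
χ² = 0.2159 + 0.2776 = 0.4935 ≈ 0.494

0.494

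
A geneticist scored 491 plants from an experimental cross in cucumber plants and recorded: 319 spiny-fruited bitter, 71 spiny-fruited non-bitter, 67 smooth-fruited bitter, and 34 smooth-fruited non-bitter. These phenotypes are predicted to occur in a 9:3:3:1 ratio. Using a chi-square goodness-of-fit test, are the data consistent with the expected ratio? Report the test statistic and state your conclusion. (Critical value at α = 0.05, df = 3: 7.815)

Expected counts for N = 491 under a 9:3:3:1 ratio (total parts = 16):
  spiny-fruited bitter: 491 × 9/16 = 276.1875
  spiny-fruited non-bitter: 491 × 3/16 = 92.0625
  smooth-fruited bitter: 491 × 3/16 = 92.0625
  smooth-fruited non-bitter: 491 × 1/16 = 30.6875
χ² = Σ (O − E)² / E
  spiny-fruited bitter: (319 − 276.1875)² / 276.1875 = 6.6365
  spiny-fruited non-bitter: (71 − 92.0625)² / 92.0625 = 4.8188
  smooth-fruited bitter: (67 − 92.0625)² / 92.0625 = 6.8229
  smooth-fruited non-bitter: (34 − 30.6875)² / 30.6875 = 0.3576
χ² = 6.6365 + 4.8188 + 6.8229 + 0.3576 = 18.6358 ≈ 18.636
Degrees of freedom = 4 − 1 = 3; critical value at α = 0.05 is 7.815.
Since 18.636 > 7.815, we reject the null hypothesis — the data do not fit the 9:3:3:1 ratio.

18.636; not consistent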